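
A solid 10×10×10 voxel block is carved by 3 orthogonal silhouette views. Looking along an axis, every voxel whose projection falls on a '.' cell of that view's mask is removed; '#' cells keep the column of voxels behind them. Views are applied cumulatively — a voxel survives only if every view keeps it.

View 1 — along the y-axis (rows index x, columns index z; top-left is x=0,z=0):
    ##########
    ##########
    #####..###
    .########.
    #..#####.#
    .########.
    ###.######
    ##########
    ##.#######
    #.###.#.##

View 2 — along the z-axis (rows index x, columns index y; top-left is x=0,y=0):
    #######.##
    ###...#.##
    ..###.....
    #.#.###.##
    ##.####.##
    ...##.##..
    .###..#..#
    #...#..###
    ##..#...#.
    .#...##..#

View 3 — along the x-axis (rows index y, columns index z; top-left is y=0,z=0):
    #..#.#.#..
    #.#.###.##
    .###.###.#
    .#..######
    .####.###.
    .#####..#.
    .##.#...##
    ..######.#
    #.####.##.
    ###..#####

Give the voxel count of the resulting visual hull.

|visual hull| = 313

full grid |V| = 1000
V1 y: intersect with XZ mask (86 set) -- 860 left
V2 z: intersect with XY mask (55 set) -- 477 left
V3 x: intersect with YZ mask (65 set) -- 313 left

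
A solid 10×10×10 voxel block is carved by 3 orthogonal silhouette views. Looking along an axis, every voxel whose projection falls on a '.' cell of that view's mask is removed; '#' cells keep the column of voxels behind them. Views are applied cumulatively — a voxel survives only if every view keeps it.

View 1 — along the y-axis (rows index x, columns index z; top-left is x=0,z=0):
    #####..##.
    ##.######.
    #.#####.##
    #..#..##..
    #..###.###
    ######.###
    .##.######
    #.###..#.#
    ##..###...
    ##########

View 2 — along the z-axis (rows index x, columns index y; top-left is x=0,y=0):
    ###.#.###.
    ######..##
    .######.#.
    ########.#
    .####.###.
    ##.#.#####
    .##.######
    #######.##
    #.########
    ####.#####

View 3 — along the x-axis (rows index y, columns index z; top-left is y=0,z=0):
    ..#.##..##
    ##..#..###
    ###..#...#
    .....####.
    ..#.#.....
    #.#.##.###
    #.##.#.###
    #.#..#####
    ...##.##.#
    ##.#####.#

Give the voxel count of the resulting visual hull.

start: 10×10×10 = 1000 voxels
carve view 1 (along y, XZ-mask fill 72/100): 720 voxels remain
carve view 2 (along z, XY-mask fill 81/100): 579 voxels remain
carve view 3 (along x, YZ-mask fill 56/100): 322 voxels remain

|visual hull| = 322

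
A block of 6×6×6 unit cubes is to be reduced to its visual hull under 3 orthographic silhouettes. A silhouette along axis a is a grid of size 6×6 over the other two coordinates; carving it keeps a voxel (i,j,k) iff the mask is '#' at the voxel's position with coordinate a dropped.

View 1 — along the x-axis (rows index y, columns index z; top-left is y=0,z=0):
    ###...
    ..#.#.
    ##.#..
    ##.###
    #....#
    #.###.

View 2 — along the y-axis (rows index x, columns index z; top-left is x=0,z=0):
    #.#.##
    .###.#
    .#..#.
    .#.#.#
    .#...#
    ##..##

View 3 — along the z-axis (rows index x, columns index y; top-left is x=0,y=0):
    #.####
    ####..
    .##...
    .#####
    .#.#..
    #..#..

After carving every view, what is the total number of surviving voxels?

full grid |V| = 216
after view 1 [x-axis, 19 of 36 cells solid] → remaining = 114
after view 2 [y-axis, 19 of 36 cells solid] → remaining = 56
after view 3 [z-axis, 20 of 36 cells solid] → remaining = 36

36 voxels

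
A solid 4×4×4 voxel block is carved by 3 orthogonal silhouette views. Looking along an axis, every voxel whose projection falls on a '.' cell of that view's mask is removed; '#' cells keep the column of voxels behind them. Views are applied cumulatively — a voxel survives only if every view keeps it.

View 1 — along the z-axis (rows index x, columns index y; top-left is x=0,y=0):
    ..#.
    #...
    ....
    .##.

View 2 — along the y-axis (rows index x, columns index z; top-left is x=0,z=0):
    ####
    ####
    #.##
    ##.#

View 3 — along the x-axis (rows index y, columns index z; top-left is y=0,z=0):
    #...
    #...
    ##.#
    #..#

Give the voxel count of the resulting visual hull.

voxel count = 8

full grid |V| = 64
after view 1 [z-axis, 4 of 16 cells solid] → remaining = 16
after view 2 [y-axis, 14 of 16 cells solid] → remaining = 14
after view 3 [x-axis, 7 of 16 cells solid] → remaining = 8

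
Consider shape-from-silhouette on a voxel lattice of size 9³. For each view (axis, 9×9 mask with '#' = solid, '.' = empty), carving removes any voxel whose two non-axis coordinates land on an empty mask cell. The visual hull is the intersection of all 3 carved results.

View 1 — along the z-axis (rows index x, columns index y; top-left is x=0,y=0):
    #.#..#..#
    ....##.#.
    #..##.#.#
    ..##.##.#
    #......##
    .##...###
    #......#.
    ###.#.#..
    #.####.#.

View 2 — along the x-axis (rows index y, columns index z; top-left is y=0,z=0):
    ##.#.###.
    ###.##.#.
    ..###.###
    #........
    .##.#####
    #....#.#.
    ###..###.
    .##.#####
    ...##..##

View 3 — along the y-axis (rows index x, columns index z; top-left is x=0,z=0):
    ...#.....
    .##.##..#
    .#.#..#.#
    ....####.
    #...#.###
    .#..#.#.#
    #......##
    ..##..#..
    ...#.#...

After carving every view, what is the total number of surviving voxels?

start: 9×9×9 = 729 voxels
[1] z-view keeps 38 columns → grid now 342
[2] x-view keeps 46 columns → grid now 200
[3] y-view keeps 31 columns → grid now 77

voxel count = 77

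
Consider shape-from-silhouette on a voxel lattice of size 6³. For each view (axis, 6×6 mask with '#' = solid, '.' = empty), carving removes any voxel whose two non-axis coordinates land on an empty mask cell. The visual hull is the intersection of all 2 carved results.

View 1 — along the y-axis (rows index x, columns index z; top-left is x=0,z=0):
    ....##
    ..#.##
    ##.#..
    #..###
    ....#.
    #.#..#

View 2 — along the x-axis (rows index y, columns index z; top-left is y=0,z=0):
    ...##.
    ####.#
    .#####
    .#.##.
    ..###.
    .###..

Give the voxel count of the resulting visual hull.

51 voxels

before carving: 216 voxels (6×6×6)
V1 y: intersect with XZ mask (16 set) -- 96 left
V2 x: intersect with YZ mask (21 set) -- 51 left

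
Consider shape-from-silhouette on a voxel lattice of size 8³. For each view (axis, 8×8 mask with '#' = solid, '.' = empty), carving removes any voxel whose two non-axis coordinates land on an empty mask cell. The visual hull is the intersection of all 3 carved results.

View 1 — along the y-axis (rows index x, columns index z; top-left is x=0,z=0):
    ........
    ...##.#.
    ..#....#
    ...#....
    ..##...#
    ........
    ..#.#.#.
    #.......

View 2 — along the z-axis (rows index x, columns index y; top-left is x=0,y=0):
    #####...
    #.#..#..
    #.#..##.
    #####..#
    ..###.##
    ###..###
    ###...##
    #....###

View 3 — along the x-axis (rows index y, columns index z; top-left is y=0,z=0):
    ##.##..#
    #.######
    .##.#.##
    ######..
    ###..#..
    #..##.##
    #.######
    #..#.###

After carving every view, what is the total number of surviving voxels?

42 voxels

before carving: 512 voxels (8×8×8)
V1 y: intersect with XZ mask (13 set) -- 104 left
V2 z: intersect with XY mask (38 set) -- 57 left
V3 x: intersect with YZ mask (44 set) -- 42 left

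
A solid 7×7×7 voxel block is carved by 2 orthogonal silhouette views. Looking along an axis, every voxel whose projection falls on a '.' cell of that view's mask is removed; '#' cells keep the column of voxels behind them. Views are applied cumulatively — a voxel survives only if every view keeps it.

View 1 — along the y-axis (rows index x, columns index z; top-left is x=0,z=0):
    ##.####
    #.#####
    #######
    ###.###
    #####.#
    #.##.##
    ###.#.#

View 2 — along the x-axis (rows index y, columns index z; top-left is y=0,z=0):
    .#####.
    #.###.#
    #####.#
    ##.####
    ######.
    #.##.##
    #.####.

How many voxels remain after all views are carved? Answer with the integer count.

222 voxels

start: 7×7×7 = 343 voxels
step 1: project along y, AND mask (41/49) → |grid| = 287
step 2: project along x, AND mask (38/49) → |grid| = 222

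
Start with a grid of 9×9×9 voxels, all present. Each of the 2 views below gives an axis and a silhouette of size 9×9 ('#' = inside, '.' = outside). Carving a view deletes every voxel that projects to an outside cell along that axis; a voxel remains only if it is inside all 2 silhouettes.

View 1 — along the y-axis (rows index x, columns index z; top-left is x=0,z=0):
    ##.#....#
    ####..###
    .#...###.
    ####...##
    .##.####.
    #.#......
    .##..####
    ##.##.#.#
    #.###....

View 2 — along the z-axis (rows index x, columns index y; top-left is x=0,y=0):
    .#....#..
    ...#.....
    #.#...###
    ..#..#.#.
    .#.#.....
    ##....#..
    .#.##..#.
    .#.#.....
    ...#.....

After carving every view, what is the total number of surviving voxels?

before carving: 729 voxels (9×9×9)
[1] y-view keeps 45 columns → grid now 405
[2] z-view keeps 23 columns → grid now 111

voxel count = 111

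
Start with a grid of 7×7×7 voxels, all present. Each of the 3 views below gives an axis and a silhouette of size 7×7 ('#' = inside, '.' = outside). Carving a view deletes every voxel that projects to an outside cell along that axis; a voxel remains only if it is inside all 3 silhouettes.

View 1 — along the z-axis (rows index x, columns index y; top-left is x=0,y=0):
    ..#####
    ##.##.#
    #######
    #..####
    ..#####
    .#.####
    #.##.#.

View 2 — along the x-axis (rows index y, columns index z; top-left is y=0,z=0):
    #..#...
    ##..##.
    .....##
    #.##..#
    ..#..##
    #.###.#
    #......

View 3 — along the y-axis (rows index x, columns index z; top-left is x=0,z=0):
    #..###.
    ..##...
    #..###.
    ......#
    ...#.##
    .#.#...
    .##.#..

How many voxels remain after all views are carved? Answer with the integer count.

full grid |V| = 343
[1] z-view keeps 36 columns → grid now 252
[2] x-view keeps 21 columns → grid now 110
[3] y-view keeps 19 columns → grid now 42

remaining voxels: 42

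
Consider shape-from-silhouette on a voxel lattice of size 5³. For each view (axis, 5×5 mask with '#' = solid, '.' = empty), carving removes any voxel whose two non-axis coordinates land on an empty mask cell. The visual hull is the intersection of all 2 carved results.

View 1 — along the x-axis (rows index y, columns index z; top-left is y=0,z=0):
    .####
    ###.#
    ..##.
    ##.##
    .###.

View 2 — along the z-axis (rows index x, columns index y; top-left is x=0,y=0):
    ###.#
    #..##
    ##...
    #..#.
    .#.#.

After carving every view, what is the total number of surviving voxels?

48 voxels

before carving: 125 voxels (5×5×5)
after view 1 [x-axis, 17 of 25 cells solid] → remaining = 85
after view 2 [z-axis, 13 of 25 cells solid] → remaining = 48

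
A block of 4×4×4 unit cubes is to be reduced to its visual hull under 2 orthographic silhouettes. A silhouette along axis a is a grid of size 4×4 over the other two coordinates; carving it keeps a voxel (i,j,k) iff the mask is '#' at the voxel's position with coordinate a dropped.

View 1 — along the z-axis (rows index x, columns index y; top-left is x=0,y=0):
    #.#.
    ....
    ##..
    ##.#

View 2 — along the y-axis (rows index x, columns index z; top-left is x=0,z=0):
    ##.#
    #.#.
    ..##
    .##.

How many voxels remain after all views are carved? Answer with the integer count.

|visual hull| = 16

initial block: 4^3 = 64
V1 z: intersect with XY mask (7 set) -- 28 left
V2 y: intersect with XZ mask (9 set) -- 16 left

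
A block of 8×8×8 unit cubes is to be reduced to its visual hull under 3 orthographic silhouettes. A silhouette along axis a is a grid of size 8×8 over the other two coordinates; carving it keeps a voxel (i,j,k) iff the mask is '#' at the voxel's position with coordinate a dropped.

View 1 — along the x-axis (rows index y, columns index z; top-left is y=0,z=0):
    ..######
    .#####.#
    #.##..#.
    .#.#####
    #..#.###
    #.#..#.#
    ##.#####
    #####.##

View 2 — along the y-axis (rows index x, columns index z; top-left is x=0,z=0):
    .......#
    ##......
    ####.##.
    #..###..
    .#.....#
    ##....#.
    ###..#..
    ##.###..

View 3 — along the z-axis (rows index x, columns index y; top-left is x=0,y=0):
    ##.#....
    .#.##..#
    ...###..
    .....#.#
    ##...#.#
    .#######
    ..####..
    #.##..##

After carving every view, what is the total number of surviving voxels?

71 voxels

before carving: 512 voxels (8×8×8)
after view 1 [x-axis, 45 of 64 cells solid] → remaining = 360
after view 2 [y-axis, 27 of 64 cells solid] → remaining = 145
after view 3 [z-axis, 32 of 64 cells solid] → remaining = 71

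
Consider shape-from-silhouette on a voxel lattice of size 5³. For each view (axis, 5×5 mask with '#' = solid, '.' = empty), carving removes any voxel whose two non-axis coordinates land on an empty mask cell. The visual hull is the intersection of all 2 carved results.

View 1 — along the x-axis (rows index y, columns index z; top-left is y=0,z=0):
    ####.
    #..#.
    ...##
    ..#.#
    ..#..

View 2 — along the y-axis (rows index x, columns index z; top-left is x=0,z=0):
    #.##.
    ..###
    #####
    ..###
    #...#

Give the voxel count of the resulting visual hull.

|visual hull| = 39

start: 5×5×5 = 125 voxels
step 1: project along x, AND mask (11/25) → |grid| = 55
step 2: project along y, AND mask (16/25) → |grid| = 39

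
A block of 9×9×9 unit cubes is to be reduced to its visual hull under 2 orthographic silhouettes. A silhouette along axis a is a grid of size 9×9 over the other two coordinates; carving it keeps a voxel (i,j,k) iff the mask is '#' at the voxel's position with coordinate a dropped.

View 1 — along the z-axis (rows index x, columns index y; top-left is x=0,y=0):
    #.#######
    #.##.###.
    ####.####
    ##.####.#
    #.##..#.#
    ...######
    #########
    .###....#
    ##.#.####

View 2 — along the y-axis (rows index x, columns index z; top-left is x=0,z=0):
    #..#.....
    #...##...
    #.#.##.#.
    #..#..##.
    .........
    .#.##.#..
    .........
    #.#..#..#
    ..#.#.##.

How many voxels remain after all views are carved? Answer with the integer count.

voxel count = 170

initial block: 9^3 = 729
  1. axis=2 (XY plane), |mask|=60  ⇒  voxels=540
  2. axis=1 (XZ plane), |mask|=26  ⇒  voxels=170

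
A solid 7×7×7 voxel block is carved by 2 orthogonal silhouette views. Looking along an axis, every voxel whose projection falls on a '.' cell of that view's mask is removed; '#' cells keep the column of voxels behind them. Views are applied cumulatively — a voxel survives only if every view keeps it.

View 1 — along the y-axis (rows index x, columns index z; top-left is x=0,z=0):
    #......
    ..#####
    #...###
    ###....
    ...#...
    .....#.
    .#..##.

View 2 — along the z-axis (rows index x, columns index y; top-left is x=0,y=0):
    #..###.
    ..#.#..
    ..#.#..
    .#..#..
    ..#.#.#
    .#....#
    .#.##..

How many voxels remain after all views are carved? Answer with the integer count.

start: 7×7×7 = 343 voxels
[1] y-view keeps 18 columns → grid now 126
[2] z-view keeps 18 columns → grid now 42

|visual hull| = 42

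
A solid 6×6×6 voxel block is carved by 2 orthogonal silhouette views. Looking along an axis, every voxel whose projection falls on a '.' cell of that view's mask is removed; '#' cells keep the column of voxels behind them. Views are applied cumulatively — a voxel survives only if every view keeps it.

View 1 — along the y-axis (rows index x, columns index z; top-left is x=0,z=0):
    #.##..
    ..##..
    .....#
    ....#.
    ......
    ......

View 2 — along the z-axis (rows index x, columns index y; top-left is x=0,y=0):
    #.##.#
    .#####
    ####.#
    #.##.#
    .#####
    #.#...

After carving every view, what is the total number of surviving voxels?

31 voxels

full grid |V| = 216
  1. axis=1 (XZ plane), |mask|=7  ⇒  voxels=42
  2. axis=2 (XY plane), |mask|=25  ⇒  voxels=31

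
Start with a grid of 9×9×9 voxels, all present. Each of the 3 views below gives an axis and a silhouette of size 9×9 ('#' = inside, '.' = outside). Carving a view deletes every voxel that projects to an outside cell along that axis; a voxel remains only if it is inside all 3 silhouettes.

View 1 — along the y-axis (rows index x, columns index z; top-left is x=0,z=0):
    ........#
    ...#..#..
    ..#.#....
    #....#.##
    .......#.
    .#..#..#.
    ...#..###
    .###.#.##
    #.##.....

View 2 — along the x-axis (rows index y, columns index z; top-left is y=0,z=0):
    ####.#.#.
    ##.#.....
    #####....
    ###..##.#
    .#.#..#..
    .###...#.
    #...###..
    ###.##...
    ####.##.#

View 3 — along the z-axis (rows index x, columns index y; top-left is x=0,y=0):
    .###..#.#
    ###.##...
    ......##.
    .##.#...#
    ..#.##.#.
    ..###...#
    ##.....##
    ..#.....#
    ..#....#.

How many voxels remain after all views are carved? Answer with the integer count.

initial block: 9^3 = 729
[1] y-view keeps 26 columns → grid now 234
[2] x-view keeps 43 columns → grid now 114
[3] z-view keeps 32 columns → grid now 41

voxel count = 41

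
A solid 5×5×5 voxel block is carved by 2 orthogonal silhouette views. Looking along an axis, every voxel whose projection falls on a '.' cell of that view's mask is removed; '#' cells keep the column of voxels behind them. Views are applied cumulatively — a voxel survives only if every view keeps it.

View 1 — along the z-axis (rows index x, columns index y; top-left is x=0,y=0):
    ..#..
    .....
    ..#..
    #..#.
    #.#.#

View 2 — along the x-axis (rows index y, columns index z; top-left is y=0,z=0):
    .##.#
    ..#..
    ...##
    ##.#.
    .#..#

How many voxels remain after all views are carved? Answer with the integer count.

before carving: 125 voxels (5×5×5)
after view 1 [z-axis, 7 of 25 cells solid] → remaining = 35
after view 2 [x-axis, 11 of 25 cells solid] → remaining = 17

voxel count = 17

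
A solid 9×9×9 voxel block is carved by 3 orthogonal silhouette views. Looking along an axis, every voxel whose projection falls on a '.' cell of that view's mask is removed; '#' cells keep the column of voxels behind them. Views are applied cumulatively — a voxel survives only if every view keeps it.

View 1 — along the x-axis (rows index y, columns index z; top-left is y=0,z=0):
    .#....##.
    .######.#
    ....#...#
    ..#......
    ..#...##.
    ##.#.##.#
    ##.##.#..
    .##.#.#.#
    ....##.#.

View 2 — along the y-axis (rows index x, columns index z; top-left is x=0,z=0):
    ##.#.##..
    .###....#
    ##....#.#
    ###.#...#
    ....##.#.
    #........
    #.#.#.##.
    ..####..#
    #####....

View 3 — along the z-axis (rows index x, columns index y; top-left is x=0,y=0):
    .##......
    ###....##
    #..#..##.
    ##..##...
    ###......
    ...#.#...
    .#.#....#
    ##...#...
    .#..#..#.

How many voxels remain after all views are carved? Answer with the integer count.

|visual hull| = 57

before carving: 729 voxels (9×9×9)
[1] x-view keeps 35 columns → grid now 315
[2] y-view keeps 37 columns → grid now 143
[3] z-view keeps 29 columns → grid now 57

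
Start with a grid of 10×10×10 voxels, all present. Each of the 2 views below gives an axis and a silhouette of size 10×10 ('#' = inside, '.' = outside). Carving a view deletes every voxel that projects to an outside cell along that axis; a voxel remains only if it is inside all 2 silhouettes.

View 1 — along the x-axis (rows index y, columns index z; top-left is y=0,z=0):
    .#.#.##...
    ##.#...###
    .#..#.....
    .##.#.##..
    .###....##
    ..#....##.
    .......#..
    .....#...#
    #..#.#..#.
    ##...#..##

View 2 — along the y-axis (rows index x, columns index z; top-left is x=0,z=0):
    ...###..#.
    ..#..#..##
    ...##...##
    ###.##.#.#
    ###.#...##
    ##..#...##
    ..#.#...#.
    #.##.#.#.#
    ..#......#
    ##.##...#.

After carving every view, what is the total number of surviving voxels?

remaining voxels: 174

full grid |V| = 1000
carve view 1 (along x, YZ-mask fill 37/100): 370 voxels remain
carve view 2 (along y, XZ-mask fill 46/100): 174 voxels remain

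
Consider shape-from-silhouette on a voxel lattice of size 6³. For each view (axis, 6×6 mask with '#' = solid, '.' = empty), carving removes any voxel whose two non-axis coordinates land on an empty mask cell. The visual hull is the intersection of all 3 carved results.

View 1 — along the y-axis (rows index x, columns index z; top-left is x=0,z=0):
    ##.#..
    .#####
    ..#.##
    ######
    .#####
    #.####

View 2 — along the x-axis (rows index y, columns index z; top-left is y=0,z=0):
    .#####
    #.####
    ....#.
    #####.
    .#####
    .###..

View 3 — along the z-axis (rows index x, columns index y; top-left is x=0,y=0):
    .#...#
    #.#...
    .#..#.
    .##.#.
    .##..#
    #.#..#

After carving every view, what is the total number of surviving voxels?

before carving: 216 voxels (6×6×6)
  1. axis=1 (XZ plane), |mask|=27  ⇒  voxels=162
  2. axis=0 (YZ plane), |mask|=24  ⇒  voxels=112
  3. axis=2 (XY plane), |mask|=15  ⇒  voxels=42

|visual hull| = 42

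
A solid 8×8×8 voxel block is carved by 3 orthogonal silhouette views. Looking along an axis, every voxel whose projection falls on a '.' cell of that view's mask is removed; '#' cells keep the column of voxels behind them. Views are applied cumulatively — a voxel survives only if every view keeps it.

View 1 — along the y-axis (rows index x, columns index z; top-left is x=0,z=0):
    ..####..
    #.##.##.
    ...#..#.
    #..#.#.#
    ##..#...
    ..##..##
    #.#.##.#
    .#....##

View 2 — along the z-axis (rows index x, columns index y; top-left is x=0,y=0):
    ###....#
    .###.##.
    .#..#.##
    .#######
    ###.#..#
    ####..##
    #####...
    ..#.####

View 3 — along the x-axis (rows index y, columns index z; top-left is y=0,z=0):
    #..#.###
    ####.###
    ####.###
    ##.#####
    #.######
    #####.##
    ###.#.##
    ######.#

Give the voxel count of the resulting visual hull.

initial block: 8^3 = 512
V1 y: intersect with XZ mask (30 set) -- 240 left
V2 z: intersect with XY mask (41 set) -- 156 left
V3 x: intersect with YZ mask (53 set) -- 127 left

remaining voxels: 127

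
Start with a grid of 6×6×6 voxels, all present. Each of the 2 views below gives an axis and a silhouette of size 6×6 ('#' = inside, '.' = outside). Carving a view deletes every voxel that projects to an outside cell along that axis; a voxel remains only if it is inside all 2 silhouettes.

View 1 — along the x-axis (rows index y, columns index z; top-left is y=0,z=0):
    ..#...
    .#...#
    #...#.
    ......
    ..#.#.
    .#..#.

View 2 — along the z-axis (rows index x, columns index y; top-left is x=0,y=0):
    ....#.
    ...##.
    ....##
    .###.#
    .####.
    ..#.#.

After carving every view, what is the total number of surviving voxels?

24 voxels

initial block: 6^3 = 216
carve view 1 (along x, YZ-mask fill 9/36): 54 voxels remain
carve view 2 (along z, XY-mask fill 15/36): 24 voxels remain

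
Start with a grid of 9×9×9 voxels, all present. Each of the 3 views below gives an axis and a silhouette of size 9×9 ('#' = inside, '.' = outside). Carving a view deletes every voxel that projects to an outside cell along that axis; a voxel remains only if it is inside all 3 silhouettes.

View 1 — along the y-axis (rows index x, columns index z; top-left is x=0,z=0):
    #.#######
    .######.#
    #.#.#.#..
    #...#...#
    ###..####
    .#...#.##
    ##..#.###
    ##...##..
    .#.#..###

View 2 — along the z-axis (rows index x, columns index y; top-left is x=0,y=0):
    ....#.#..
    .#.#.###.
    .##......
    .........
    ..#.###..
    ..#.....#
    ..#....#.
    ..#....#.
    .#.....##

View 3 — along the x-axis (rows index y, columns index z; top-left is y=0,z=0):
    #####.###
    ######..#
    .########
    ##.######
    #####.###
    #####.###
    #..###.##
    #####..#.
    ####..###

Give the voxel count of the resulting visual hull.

99 voxels

start: 9×9×9 = 729 voxels
step 1: project along y, AND mask (48/81) → |grid| = 432
step 2: project along z, AND mask (22/81) → |grid| = 130
step 3: project along x, AND mask (66/81) → |grid| = 99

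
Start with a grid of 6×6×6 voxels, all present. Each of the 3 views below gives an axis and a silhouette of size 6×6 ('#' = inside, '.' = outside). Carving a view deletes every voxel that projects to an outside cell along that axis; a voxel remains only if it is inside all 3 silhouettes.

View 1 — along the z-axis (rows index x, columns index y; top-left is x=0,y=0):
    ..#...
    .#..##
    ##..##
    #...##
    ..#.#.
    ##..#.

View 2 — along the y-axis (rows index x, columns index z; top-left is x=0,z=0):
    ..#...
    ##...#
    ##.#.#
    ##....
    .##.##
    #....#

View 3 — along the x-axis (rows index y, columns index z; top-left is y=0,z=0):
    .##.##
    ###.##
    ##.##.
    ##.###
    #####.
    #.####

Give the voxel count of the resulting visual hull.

31 voxels

initial block: 6^3 = 216
carve view 1 (along z, XY-mask fill 16/36): 96 voxels remain
carve view 2 (along y, XZ-mask fill 16/36): 46 voxels remain
carve view 3 (along x, YZ-mask fill 28/36): 31 voxels remain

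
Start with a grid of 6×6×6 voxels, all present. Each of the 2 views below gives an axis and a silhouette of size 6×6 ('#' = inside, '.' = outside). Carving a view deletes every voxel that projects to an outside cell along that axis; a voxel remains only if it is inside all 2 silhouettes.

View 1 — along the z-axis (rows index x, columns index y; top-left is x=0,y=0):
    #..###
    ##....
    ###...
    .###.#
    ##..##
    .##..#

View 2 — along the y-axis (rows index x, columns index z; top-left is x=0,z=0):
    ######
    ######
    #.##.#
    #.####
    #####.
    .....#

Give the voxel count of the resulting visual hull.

start: 6×6×6 = 216 voxels
step 1: project along z, AND mask (20/36) → |grid| = 120
step 2: project along y, AND mask (27/36) → |grid| = 91

|visual hull| = 91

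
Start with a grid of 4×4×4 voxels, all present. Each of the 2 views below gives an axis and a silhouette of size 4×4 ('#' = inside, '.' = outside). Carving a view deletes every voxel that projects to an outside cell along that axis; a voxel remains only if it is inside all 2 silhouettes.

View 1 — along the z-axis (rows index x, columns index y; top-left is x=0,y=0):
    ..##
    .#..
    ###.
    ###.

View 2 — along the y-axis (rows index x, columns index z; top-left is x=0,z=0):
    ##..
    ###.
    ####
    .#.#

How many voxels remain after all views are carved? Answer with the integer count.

25 voxels

full grid |V| = 64
after view 1 [z-axis, 9 of 16 cells solid] → remaining = 36
after view 2 [y-axis, 11 of 16 cells solid] → remaining = 25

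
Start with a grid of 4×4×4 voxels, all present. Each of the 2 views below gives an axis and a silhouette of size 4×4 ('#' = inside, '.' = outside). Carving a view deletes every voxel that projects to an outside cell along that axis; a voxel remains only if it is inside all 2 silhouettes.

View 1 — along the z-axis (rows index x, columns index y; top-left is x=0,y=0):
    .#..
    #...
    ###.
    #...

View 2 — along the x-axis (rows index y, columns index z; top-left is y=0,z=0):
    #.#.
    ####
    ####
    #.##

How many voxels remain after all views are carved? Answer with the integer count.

remaining voxels: 18

initial block: 4^3 = 64
after view 1 [z-axis, 6 of 16 cells solid] → remaining = 24
after view 2 [x-axis, 13 of 16 cells solid] → remaining = 18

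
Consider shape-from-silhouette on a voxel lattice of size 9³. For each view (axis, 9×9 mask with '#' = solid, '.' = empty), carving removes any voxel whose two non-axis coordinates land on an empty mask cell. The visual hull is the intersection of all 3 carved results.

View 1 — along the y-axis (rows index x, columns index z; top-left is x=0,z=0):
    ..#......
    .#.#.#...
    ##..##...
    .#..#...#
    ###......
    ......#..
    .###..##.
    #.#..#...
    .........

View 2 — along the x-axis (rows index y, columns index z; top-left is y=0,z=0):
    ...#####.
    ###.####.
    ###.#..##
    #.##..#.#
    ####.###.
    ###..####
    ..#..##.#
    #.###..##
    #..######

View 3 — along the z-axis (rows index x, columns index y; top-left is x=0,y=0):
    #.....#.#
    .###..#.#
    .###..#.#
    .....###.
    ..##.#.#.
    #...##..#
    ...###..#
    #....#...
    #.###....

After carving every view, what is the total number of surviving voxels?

before carving: 729 voxels (9×9×9)
V1 y: intersect with XZ mask (23 set) -- 207 left
V2 x: intersect with YZ mask (54 set) -- 134 left
V3 z: intersect with XY mask (34 set) -- 58 left

voxel count = 58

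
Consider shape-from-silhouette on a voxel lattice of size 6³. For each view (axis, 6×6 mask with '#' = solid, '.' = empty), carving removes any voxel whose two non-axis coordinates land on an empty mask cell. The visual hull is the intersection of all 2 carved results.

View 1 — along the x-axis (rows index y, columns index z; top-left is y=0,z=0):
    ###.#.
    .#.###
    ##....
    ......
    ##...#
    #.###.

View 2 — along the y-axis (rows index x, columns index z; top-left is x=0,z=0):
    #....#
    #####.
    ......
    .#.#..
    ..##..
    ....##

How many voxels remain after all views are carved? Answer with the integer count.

|visual hull| = 36

start: 6×6×6 = 216 voxels
  1. axis=0 (YZ plane), |mask|=17  ⇒  voxels=102
  2. axis=1 (XZ plane), |mask|=13  ⇒  voxels=36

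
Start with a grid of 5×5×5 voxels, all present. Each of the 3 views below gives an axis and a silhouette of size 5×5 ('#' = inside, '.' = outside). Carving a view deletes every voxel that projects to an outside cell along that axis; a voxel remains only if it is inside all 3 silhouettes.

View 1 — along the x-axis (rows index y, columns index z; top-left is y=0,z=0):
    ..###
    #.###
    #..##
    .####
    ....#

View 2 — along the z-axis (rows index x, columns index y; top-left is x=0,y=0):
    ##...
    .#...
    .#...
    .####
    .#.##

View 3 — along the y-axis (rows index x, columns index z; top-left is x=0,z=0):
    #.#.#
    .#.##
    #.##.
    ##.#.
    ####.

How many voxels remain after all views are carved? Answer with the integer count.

|visual hull| = 22

full grid |V| = 125
  1. axis=0 (YZ plane), |mask|=15  ⇒  voxels=75
  2. axis=2 (XY plane), |mask|=11  ⇒  voxels=36
  3. axis=1 (XZ plane), |mask|=16  ⇒  voxels=22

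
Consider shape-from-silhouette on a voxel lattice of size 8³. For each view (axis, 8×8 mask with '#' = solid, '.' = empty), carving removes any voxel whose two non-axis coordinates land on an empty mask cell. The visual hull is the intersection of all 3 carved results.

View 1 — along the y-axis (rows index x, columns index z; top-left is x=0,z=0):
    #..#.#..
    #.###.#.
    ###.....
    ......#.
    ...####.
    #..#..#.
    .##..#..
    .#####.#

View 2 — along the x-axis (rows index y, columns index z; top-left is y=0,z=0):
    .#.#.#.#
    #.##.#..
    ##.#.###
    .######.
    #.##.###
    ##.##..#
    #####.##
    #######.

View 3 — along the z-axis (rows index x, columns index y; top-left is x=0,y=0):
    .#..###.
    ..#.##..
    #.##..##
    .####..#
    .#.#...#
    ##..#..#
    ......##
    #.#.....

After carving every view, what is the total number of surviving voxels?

start: 8×8×8 = 512 voxels
carve view 1 (along y, XZ-mask fill 28/64): 224 voxels remain
carve view 2 (along x, YZ-mask fill 45/64): 163 voxels remain
carve view 3 (along z, XY-mask fill 28/64): 67 voxels remain

67 voxels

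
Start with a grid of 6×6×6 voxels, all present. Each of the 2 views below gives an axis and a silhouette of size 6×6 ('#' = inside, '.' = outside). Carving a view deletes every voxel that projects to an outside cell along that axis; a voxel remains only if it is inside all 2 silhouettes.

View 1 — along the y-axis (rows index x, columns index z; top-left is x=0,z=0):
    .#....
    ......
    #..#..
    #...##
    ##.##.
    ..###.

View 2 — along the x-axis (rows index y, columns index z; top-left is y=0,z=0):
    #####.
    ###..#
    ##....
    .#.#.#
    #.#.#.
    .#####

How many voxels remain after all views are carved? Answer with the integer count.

start: 6×6×6 = 216 voxels
[1] y-view keeps 13 columns → grid now 78
[2] x-view keeps 22 columns → grid now 47

remaining voxels: 47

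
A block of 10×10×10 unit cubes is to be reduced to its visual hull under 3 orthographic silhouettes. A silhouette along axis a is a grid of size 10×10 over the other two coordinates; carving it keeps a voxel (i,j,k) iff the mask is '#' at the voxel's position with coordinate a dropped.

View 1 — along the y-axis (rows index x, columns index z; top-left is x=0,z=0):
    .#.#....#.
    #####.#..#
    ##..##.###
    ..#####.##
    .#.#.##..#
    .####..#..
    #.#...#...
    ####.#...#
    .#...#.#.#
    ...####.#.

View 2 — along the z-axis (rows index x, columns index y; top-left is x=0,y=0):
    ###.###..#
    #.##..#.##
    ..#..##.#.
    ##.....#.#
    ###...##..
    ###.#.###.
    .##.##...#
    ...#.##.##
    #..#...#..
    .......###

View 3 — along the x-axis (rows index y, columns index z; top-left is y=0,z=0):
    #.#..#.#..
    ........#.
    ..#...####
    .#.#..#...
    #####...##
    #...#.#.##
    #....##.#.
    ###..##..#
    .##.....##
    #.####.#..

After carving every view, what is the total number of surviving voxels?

initial block: 10^3 = 1000
carve view 1 (along y, XZ-mask fill 52/100): 520 voxels remain
carve view 2 (along z, XY-mask fill 49/100): 251 voxels remain
carve view 3 (along x, YZ-mask fill 45/100): 103 voxels remain

remaining voxels: 103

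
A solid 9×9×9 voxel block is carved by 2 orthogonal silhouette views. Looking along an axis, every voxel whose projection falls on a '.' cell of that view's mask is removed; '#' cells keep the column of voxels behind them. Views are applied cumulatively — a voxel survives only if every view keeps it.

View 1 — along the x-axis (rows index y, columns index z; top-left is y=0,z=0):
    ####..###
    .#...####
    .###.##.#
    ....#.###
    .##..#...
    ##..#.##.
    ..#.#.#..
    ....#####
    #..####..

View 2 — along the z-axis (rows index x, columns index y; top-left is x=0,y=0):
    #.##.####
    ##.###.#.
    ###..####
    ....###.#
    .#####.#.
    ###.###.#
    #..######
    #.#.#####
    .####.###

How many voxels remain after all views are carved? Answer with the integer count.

before carving: 729 voxels (9×9×9)
[1] x-view keeps 43 columns → grid now 387
[2] z-view keeps 58 columns → grid now 275

remaining voxels: 275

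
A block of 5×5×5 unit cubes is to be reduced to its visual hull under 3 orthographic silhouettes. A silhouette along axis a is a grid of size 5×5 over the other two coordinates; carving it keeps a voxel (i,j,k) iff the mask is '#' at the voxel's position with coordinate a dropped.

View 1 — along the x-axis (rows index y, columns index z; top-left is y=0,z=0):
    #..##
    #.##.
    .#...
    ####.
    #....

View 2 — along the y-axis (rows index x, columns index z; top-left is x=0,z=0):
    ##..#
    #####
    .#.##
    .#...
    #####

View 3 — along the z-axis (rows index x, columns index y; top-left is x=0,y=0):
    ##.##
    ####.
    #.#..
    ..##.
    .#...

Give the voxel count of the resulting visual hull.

start: 5×5×5 = 125 voxels
  1. axis=0 (YZ plane), |mask|=12  ⇒  voxels=60
  2. axis=1 (XZ plane), |mask|=17  ⇒  voxels=39
  3. axis=2 (XY plane), |mask|=13  ⇒  voxels=25

remaining voxels: 25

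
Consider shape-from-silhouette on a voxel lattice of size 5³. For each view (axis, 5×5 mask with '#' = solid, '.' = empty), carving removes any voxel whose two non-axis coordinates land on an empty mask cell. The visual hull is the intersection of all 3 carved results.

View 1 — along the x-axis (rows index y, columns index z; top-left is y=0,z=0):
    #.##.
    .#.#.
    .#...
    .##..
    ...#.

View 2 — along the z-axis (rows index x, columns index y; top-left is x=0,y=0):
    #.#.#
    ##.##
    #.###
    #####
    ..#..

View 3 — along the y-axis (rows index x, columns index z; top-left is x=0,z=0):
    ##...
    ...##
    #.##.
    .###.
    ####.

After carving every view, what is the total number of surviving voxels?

full grid |V| = 125
V1 x: intersect with YZ mask (9 set) -- 45 left
V2 z: intersect with XY mask (17 set) -- 30 left
V3 y: intersect with XZ mask (14 set) -- 19 left

remaining voxels: 19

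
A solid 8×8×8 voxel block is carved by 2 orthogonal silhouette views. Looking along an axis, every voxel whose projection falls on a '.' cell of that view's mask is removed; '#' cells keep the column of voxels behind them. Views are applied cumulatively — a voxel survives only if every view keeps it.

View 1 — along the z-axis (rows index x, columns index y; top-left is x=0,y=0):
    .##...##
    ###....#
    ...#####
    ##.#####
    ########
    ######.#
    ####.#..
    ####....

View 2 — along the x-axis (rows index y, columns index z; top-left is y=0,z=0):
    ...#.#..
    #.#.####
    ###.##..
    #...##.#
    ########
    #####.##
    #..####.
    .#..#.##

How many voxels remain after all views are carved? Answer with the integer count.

before carving: 512 voxels (8×8×8)
after view 1 [z-axis, 44 of 64 cells solid] → remaining = 352
after view 2 [x-axis, 41 of 64 cells solid] → remaining = 219

|visual hull| = 219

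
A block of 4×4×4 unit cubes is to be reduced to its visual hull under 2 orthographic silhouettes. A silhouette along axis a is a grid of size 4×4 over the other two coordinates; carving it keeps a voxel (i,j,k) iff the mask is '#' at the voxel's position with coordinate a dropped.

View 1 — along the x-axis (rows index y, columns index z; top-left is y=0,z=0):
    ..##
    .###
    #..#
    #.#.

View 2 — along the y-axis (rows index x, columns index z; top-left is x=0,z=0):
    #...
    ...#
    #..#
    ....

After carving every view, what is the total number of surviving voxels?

|visual hull| = 10

full grid |V| = 64
  1. axis=0 (YZ plane), |mask|=9  ⇒  voxels=36
  2. axis=1 (XZ plane), |mask|=4  ⇒  voxels=10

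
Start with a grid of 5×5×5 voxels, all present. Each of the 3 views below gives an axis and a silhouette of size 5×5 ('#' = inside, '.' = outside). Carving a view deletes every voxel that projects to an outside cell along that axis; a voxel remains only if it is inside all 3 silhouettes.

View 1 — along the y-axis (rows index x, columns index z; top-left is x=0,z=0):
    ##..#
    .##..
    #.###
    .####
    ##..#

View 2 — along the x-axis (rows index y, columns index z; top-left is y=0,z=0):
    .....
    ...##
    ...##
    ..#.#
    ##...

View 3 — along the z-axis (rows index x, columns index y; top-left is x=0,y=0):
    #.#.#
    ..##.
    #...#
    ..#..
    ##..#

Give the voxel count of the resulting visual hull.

voxel count = 10

before carving: 125 voxels (5×5×5)
V1 y: intersect with XZ mask (16 set) -- 80 left
V2 x: intersect with YZ mask (8 set) -- 26 left
V3 z: intersect with XY mask (11 set) -- 10 left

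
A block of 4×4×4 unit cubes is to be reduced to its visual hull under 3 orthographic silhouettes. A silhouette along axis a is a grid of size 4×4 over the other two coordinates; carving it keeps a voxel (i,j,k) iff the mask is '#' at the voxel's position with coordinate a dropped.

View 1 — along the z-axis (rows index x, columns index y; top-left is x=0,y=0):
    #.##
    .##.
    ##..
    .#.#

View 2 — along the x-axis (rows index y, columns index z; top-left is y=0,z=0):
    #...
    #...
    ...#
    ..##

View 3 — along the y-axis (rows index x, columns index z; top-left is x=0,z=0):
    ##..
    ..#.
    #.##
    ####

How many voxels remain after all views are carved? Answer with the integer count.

start: 4×4×4 = 64 voxels
V1 z: intersect with XY mask (9 set) -- 36 left
V2 x: intersect with YZ mask (5 set) -- 11 left
V3 y: intersect with XZ mask (10 set) -- 6 left

voxel count = 6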